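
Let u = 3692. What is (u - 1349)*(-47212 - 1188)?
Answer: -113401200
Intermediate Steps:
(u - 1349)*(-47212 - 1188) = (3692 - 1349)*(-47212 - 1188) = 2343*(-48400) = -113401200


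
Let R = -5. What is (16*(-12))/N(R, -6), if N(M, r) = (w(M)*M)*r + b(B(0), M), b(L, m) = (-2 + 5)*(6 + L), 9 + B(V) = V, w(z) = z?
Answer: 64/53 ≈ 1.2075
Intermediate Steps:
B(V) = -9 + V
b(L, m) = 18 + 3*L (b(L, m) = 3*(6 + L) = 18 + 3*L)
N(M, r) = -9 + r*M² (N(M, r) = (M*M)*r + (18 + 3*(-9 + 0)) = M²*r + (18 + 3*(-9)) = r*M² + (18 - 27) = r*M² - 9 = -9 + r*M²)
(16*(-12))/N(R, -6) = (16*(-12))/(-9 - 6*(-5)²) = -192/(-9 - 6*25) = -192/(-9 - 150) = -192/(-159) = -192*(-1/159) = 64/53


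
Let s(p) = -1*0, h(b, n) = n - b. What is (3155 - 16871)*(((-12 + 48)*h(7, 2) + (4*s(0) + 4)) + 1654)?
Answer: -20272248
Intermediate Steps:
s(p) = 0
(3155 - 16871)*(((-12 + 48)*h(7, 2) + (4*s(0) + 4)) + 1654) = (3155 - 16871)*(((-12 + 48)*(2 - 1*7) + (4*0 + 4)) + 1654) = -13716*((36*(2 - 7) + (0 + 4)) + 1654) = -13716*((36*(-5) + 4) + 1654) = -13716*((-180 + 4) + 1654) = -13716*(-176 + 1654) = -13716*1478 = -20272248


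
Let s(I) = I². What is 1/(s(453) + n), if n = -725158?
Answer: -1/519949 ≈ -1.9233e-6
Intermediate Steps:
1/(s(453) + n) = 1/(453² - 725158) = 1/(205209 - 725158) = 1/(-519949) = -1/519949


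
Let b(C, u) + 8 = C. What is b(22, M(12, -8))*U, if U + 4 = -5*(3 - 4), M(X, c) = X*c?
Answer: 14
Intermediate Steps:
b(C, u) = -8 + C
U = 1 (U = -4 - 5*(3 - 4) = -4 - 5*(-1) = -4 + 5 = 1)
b(22, M(12, -8))*U = (-8 + 22)*1 = 14*1 = 14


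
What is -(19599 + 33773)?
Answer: -53372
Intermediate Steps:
-(19599 + 33773) = -1*53372 = -53372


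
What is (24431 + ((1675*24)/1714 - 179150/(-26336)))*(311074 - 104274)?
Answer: 3567877634160675/705311 ≈ 5.0586e+9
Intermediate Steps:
(24431 + ((1675*24)/1714 - 179150/(-26336)))*(311074 - 104274) = (24431 + (40200*(1/1714) - 179150*(-1/26336)))*206800 = (24431 + (20100/857 + 89575/13168))*206800 = (24431 + 341442575/11284976)*206800 = (276044691231/11284976)*206800 = 3567877634160675/705311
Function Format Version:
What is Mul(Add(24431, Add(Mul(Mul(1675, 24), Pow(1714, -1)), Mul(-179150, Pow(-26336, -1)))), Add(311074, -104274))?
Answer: Rational(3567877634160675, 705311) ≈ 5.0586e+9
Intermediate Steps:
Mul(Add(24431, Add(Mul(Mul(1675, 24), Pow(1714, -1)), Mul(-179150, Pow(-26336, -1)))), Add(311074, -104274)) = Mul(Add(24431, Add(Mul(40200, Rational(1, 1714)), Mul(-179150, Rational(-1, 26336)))), 206800) = Mul(Add(24431, Add(Rational(20100, 857), Rational(89575, 13168))), 206800) = Mul(Add(24431, Rational(341442575, 11284976)), 206800) = Mul(Rational(276044691231, 11284976), 206800) = Rational(3567877634160675, 705311)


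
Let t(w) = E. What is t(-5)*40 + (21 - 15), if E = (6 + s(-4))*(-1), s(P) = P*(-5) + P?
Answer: -874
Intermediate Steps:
s(P) = -4*P (s(P) = -5*P + P = -4*P)
E = -22 (E = (6 - 4*(-4))*(-1) = (6 + 16)*(-1) = 22*(-1) = -22)
t(w) = -22
t(-5)*40 + (21 - 15) = -22*40 + (21 - 15) = -880 + 6 = -874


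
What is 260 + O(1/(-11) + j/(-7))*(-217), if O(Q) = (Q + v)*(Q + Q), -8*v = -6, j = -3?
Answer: 85215/847 ≈ 100.61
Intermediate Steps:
v = ¾ (v = -⅛*(-6) = ¾ ≈ 0.75000)
O(Q) = 2*Q*(¾ + Q) (O(Q) = (Q + ¾)*(Q + Q) = (¾ + Q)*(2*Q) = 2*Q*(¾ + Q))
260 + O(1/(-11) + j/(-7))*(-217) = 260 + ((1/(-11) - 3/(-7))*(3 + 4*(1/(-11) - 3/(-7)))/2)*(-217) = 260 + ((1*(-1/11) - 3*(-⅐))*(3 + 4*(1*(-1/11) - 3*(-⅐)))/2)*(-217) = 260 + ((-1/11 + 3/7)*(3 + 4*(-1/11 + 3/7))/2)*(-217) = 260 + ((½)*(26/77)*(3 + 4*(26/77)))*(-217) = 260 + ((½)*(26/77)*(3 + 104/77))*(-217) = 260 + ((½)*(26/77)*(335/77))*(-217) = 260 + (4355/5929)*(-217) = 260 - 135005/847 = 85215/847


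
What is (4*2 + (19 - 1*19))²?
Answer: 64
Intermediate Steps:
(4*2 + (19 - 1*19))² = (8 + (19 - 19))² = (8 + 0)² = 8² = 64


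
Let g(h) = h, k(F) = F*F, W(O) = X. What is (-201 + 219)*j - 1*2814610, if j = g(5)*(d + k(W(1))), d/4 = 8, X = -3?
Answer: -2810920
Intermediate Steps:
d = 32 (d = 4*8 = 32)
W(O) = -3
k(F) = F²
j = 205 (j = 5*(32 + (-3)²) = 5*(32 + 9) = 5*41 = 205)
(-201 + 219)*j - 1*2814610 = (-201 + 219)*205 - 1*2814610 = 18*205 - 2814610 = 3690 - 2814610 = -2810920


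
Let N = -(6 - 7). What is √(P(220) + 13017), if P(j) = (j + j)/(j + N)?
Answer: √635860537/221 ≈ 114.10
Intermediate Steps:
N = 1 (N = -1*(-1) = 1)
P(j) = 2*j/(1 + j) (P(j) = (j + j)/(j + 1) = (2*j)/(1 + j) = 2*j/(1 + j))
√(P(220) + 13017) = √(2*220/(1 + 220) + 13017) = √(2*220/221 + 13017) = √(2*220*(1/221) + 13017) = √(440/221 + 13017) = √(2877197/221) = √635860537/221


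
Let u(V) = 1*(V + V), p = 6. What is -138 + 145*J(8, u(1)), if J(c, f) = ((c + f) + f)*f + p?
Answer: 4212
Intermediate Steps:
u(V) = 2*V (u(V) = 1*(2*V) = 2*V)
J(c, f) = 6 + f*(c + 2*f) (J(c, f) = ((c + f) + f)*f + 6 = (c + 2*f)*f + 6 = f*(c + 2*f) + 6 = 6 + f*(c + 2*f))
-138 + 145*J(8, u(1)) = -138 + 145*(6 + 2*(2*1)² + 8*(2*1)) = -138 + 145*(6 + 2*2² + 8*2) = -138 + 145*(6 + 2*4 + 16) = -138 + 145*(6 + 8 + 16) = -138 + 145*30 = -138 + 4350 = 4212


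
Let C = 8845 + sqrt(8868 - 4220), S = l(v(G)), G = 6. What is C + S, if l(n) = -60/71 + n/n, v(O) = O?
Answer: 628006/71 + 2*sqrt(1162) ≈ 8913.3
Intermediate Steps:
l(n) = 11/71 (l(n) = -60*1/71 + 1 = -60/71 + 1 = 11/71)
S = 11/71 ≈ 0.15493
C = 8845 + 2*sqrt(1162) (C = 8845 + sqrt(4648) = 8845 + 2*sqrt(1162) ≈ 8913.2)
C + S = (8845 + 2*sqrt(1162)) + 11/71 = 628006/71 + 2*sqrt(1162)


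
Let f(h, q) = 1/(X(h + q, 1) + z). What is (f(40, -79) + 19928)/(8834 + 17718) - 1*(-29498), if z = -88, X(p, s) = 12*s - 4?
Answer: 62660065919/2124160 ≈ 29499.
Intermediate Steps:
X(p, s) = -4 + 12*s
f(h, q) = -1/80 (f(h, q) = 1/((-4 + 12*1) - 88) = 1/((-4 + 12) - 88) = 1/(8 - 88) = 1/(-80) = -1/80)
(f(40, -79) + 19928)/(8834 + 17718) - 1*(-29498) = (-1/80 + 19928)/(8834 + 17718) - 1*(-29498) = (1594239/80)/26552 + 29498 = (1594239/80)*(1/26552) + 29498 = 1594239/2124160 + 29498 = 62660065919/2124160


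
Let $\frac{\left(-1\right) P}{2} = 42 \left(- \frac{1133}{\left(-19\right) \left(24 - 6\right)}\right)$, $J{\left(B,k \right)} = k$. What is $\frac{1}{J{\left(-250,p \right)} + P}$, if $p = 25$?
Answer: $- \frac{57}{14437} \approx -0.0039482$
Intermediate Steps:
$P = - \frac{15862}{57}$ ($P = - 2 \cdot 42 \left(- \frac{1133}{\left(-19\right) \left(24 - 6\right)}\right) = - 2 \cdot 42 \left(- \frac{1133}{\left(-19\right) 18}\right) = - 2 \cdot 42 \left(- \frac{1133}{-342}\right) = - 2 \cdot 42 \left(\left(-1133\right) \left(- \frac{1}{342}\right)\right) = - 2 \cdot 42 \cdot \frac{1133}{342} = \left(-2\right) \frac{7931}{57} = - \frac{15862}{57} \approx -278.28$)
$\frac{1}{J{\left(-250,p \right)} + P} = \frac{1}{25 - \frac{15862}{57}} = \frac{1}{- \frac{14437}{57}} = - \frac{57}{14437}$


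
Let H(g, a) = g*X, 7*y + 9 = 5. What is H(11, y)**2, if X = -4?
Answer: 1936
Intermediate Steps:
y = -4/7 (y = -9/7 + (1/7)*5 = -9/7 + 5/7 = -4/7 ≈ -0.57143)
H(g, a) = -4*g (H(g, a) = g*(-4) = -4*g)
H(11, y)**2 = (-4*11)**2 = (-44)**2 = 1936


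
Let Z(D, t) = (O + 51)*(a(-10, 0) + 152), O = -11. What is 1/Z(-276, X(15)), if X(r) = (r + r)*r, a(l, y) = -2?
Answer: 1/6000 ≈ 0.00016667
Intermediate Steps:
X(r) = 2*r**2 (X(r) = (2*r)*r = 2*r**2)
Z(D, t) = 6000 (Z(D, t) = (-11 + 51)*(-2 + 152) = 40*150 = 6000)
1/Z(-276, X(15)) = 1/6000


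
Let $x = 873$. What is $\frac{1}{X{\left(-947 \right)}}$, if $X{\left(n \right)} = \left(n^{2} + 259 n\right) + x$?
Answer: $\frac{1}{652409} \approx 1.5328 \cdot 10^{-6}$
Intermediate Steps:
$X{\left(n \right)} = 873 + n^{2} + 259 n$ ($X{\left(n \right)} = \left(n^{2} + 259 n\right) + 873 = 873 + n^{2} + 259 n$)
$\frac{1}{X{\left(-947 \right)}} = \frac{1}{873 + \left(-947\right)^{2} + 259 \left(-947\right)} = \frac{1}{873 + 896809 - 245273} = \frac{1}{652409}$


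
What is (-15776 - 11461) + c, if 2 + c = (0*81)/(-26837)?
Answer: -27239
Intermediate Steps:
c = -2 (c = -2 + (0*81)/(-26837) = -2 + 0*(-1/26837) = -2 + 0 = -2)
(-15776 - 11461) + c = (-15776 - 11461) - 2 = -27237 - 2 = -27239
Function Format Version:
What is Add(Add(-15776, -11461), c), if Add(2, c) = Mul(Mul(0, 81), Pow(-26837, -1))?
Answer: -27239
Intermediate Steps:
c = -2 (c = Add(-2, Mul(Mul(0, 81), Pow(-26837, -1))) = Add(-2, Mul(0, Rational(-1, 26837))) = Add(-2, 0) = -2)
Add(Add(-15776, -11461), c) = Add(Add(-15776, -11461), -2) = Add(-27237, -2) = -27239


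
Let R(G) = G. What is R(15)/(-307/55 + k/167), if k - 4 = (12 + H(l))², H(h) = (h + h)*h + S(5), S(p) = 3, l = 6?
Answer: 137775/365246 ≈ 0.37721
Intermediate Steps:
H(h) = 3 + 2*h² (H(h) = (h + h)*h + 3 = (2*h)*h + 3 = 2*h² + 3 = 3 + 2*h²)
k = 7573 (k = 4 + (12 + (3 + 2*6²))² = 4 + (12 + (3 + 2*36))² = 4 + (12 + (3 + 72))² = 4 + (12 + 75)² = 4 + 87² = 4 + 7569 = 7573)
R(15)/(-307/55 + k/167) = 15/(-307/55 + 7573/167) = 15/(365246/9185) = 15*(9185/365246) = 137775/365246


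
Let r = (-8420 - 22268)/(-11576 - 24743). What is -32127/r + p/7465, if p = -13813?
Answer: -8710739022889/229085920 ≈ -38024.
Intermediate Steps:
r = 30688/36319 (r = -30688/(-36319) = -30688*(-1/36319) = 30688/36319 ≈ 0.84496)
-32127/r + p/7465 = -32127/30688/36319 - 13813/7465 = -32127*36319/30688 - 13813*1/7465 = -1166820513/30688 - 13813/7465 = -8710739022889/229085920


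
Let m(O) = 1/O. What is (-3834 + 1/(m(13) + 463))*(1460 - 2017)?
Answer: 12855931519/6020 ≈ 2.1355e+6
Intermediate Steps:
(-3834 + 1/(m(13) + 463))*(1460 - 2017) = (-3834 + 1/(1/13 + 463))*(1460 - 2017) = (-3834 + 1/(1/13 + 463))*(-557) = (-3834 + 1/(6020/13))*(-557) = (-3834 + 13/6020)*(-557) = -23080667/6020*(-557) = 12855931519/6020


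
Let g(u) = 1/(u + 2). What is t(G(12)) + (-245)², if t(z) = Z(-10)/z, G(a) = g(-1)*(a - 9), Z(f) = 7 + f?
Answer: 60024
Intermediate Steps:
g(u) = 1/(2 + u)
G(a) = -9 + a (G(a) = (a - 9)/(2 - 1) = (-9 + a)/1 = 1*(-9 + a) = -9 + a)
t(z) = -3/z (t(z) = (7 - 10)/z = -3/z)
t(G(12)) + (-245)² = -3/(-9 + 12) + (-245)² = -3/3 + 60025 = -3*⅓ + 60025 = -1 + 60025 = 60024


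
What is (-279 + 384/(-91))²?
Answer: 664247529/8281 ≈ 80214.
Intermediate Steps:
(-279 + 384/(-91))² = (-279 + 384*(-1/91))² = (-279 - 384/91)² = (-25773/91)² = 664247529/8281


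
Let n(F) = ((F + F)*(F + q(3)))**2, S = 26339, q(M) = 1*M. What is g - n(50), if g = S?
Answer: -28063661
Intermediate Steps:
q(M) = M
g = 26339
n(F) = 4*F**2*(3 + F)**2 (n(F) = ((F + F)*(F + 3))**2 = ((2*F)*(3 + F))**2 = (2*F*(3 + F))**2 = 4*F**2*(3 + F)**2)
g - n(50) = 26339 - 4*50**2*(3 + 50)**2 = 26339 - 4*2500*53**2 = 26339 - 4*2500*2809 = 26339 - 1*28090000 = 26339 - 28090000 = -28063661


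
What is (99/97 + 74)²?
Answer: 52954729/9409 ≈ 5628.1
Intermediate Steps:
(99/97 + 74)² = (7277/97)² = 52954729/9409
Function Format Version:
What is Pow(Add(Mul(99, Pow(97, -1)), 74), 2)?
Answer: Rational(52954729, 9409) ≈ 5628.1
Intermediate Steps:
Pow(Add(Mul(99, Pow(97, -1)), 74), 2) = Pow(Add(Mul(99, Rational(1, 97)), 74), 2) = Pow(Add(Rational(99, 97), 74), 2) = Pow(Rational(7277, 97), 2) = Rational(52954729, 9409)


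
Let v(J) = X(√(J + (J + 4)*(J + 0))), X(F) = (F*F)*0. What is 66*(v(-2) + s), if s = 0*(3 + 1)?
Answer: 0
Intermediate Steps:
s = 0 (s = 0*4 = 0)
X(F) = 0 (X(F) = F²*0 = 0)
v(J) = 0
66*(v(-2) + s) = 66*(0 + 0) = 66*0 = 0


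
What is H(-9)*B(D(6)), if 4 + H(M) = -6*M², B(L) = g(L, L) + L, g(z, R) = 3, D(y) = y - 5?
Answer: -1960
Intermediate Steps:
D(y) = -5 + y
B(L) = 3 + L
H(M) = -4 - 6*M²
H(-9)*B(D(6)) = (-4 - 6*(-9)²)*(3 + (-5 + 6)) = (-4 - 6*81)*(3 + 1) = (-4 - 486)*4 = -490*4 = -1960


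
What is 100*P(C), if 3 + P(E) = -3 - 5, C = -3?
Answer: -1100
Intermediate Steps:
P(E) = -11 (P(E) = -3 + (-3 - 5) = -3 - 8 = -11)
100*P(C) = 100*(-11) = -1100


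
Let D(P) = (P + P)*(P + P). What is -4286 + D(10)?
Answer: -3886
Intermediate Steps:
D(P) = 4*P² (D(P) = (2*P)*(2*P) = 4*P²)
-4286 + D(10) = -4286 + 4*10² = -4286 + 4*100 = -4286 + 400 = -3886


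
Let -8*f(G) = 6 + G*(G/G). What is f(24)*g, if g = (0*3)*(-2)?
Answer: 0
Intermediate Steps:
f(G) = -3/4 - G/8 (f(G) = -(6 + G*(G/G))/8 = -(6 + G*1)/8 = -(6 + G)/8 = -3/4 - G/8)
g = 0 (g = 0*(-2) = 0)
f(24)*g = (-3/4 - 1/8*24)*0 = (-3/4 - 3)*0 = -15/4*0 = 0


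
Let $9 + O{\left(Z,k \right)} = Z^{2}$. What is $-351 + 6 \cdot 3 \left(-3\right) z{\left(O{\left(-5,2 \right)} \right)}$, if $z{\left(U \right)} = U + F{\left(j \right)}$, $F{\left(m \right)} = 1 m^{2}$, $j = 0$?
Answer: $-1215$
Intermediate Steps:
$O{\left(Z,k \right)} = -9 + Z^{2}$
$F{\left(m \right)} = m^{2}$
$z{\left(U \right)} = U$ ($z{\left(U \right)} = U + 0^{2} = U + 0 = U$)
$-351 + 6 \cdot 3 \left(-3\right) z{\left(O{\left(-5,2 \right)} \right)} = -351 + 6 \cdot 3 \left(-3\right) \left(-9 + \left(-5\right)^{2}\right) = -351 + 18 \left(-3\right) \left(-9 + 25\right) = -351 - 864 = -1215$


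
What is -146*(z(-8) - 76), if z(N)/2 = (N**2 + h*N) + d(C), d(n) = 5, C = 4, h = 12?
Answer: 18980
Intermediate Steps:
z(N) = 10 + 2*N**2 + 24*N (z(N) = 2*((N**2 + 12*N) + 5) = 2*(5 + N**2 + 12*N) = 10 + 2*N**2 + 24*N)
-146*(z(-8) - 76) = -146*((10 + 2*(-8)**2 + 24*(-8)) - 76) = -146*((10 + 2*64 - 192) - 76) = -146*((10 + 128 - 192) - 76) = -146*(-54 - 76) = -146*(-130) = 18980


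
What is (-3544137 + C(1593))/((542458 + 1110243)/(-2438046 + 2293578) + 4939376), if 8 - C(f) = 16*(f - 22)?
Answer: -515644576020/713580119267 ≈ -0.72262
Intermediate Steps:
C(f) = 360 - 16*f (C(f) = 8 - 16*(f - 22) = 8 - 16*(-22 + f) = 8 - (-352 + 16*f) = 8 + (352 - 16*f) = 360 - 16*f)
(-3544137 + C(1593))/((542458 + 1110243)/(-2438046 + 2293578) + 4939376) = (-3544137 + (360 - 16*1593))/((542458 + 1110243)/(-2438046 + 2293578) + 4939376) = (-3544137 + (360 - 25488))/(1652701/(-144468) + 4939376) = (-3544137 - 25128)/(1652701*(-1/144468) + 4939376) = -3569265/(-1652701/144468 + 4939376) = -3569265/713580119267/144468 = -3569265*144468/713580119267 = -515644576020/713580119267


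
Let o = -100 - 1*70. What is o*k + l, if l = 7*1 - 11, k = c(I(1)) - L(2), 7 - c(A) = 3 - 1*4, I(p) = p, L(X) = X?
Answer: -1024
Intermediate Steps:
o = -170 (o = -100 - 70 = -170)
c(A) = 8 (c(A) = 7 - (3 - 1*4) = 7 - (3 - 4) = 7 - 1*(-1) = 7 + 1 = 8)
k = 6 (k = 8 - 1*2 = 8 - 2 = 6)
l = -4 (l = 7 - 11 = -4)
o*k + l = -170*6 - 4 = -1020 - 4 = -1024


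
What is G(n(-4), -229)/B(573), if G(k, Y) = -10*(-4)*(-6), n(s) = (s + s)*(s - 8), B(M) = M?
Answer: -80/191 ≈ -0.41885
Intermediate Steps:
n(s) = 2*s*(-8 + s) (n(s) = (2*s)*(-8 + s) = 2*s*(-8 + s))
G(k, Y) = -240 (G(k, Y) = 40*(-6) = -240)
G(n(-4), -229)/B(573) = -240/573 = -240*1/573 = -80/191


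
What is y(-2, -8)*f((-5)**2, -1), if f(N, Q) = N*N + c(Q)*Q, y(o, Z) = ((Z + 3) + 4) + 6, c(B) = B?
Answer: 3130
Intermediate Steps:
y(o, Z) = 13 + Z (y(o, Z) = ((3 + Z) + 4) + 6 = (7 + Z) + 6 = 13 + Z)
f(N, Q) = N**2 + Q**2 (f(N, Q) = N*N + Q*Q = N**2 + Q**2)
y(-2, -8)*f((-5)**2, -1) = (13 - 8)*(((-5)**2)**2 + (-1)**2) = 5*(25**2 + 1) = 5*(625 + 1) = 5*626 = 3130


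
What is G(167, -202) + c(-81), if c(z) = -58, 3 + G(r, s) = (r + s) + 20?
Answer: -76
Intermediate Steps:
G(r, s) = 17 + r + s (G(r, s) = -3 + ((r + s) + 20) = -3 + (20 + r + s) = 17 + r + s)
G(167, -202) + c(-81) = (17 + 167 - 202) - 58 = -18 - 58 = -76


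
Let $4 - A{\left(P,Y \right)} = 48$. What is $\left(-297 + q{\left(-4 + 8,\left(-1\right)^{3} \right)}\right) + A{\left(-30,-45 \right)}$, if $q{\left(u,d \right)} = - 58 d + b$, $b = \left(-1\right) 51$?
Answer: $-334$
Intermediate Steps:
$b = -51$
$q{\left(u,d \right)} = -51 - 58 d$ ($q{\left(u,d \right)} = - 58 d - 51 = -51 - 58 d$)
$A{\left(P,Y \right)} = -44$ ($A{\left(P,Y \right)} = 4 - 48 = -44$)
$\left(-297 + q{\left(-4 + 8,\left(-1\right)^{3} \right)}\right) + A{\left(-30,-45 \right)} = \left(-297 - \left(51 + 58 \left(-1\right)^{3}\right)\right) - 44 = \left(-297 - -7\right) - 44 = \left(-297 + \left(-51 + 58\right)\right) - 44 = \left(-297 + 7\right) - 44 = -290 - 44 = -334$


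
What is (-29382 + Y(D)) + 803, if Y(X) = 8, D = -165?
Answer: -28571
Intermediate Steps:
(-29382 + Y(D)) + 803 = (-29382 + 8) + 803 = -29374 + 803 = -28571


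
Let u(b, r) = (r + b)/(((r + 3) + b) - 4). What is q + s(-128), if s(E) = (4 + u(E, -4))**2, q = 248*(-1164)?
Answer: -5105878112/17689 ≈ -2.8865e+5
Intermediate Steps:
u(b, r) = (b + r)/(-1 + b + r) (u(b, r) = (b + r)/(((3 + r) + b) - 4) = (b + r)/((3 + b + r) - 4) = (b + r)/(-1 + b + r))
q = -288672
s(E) = (4 + (-4 + E)/(-5 + E))**2 (s(E) = (4 + (E - 4)/(-1 + E - 4))**2 = (4 + (-4 + E)/(-5 + E))**2)
q + s(-128) = -288672 + (-24 + 5*(-128))**2/(-5 - 128)**2 = -288672 + (-24 - 640)**2/(-133)**2 = -288672 + (-664)**2*(1/17689) = -288672 + 440896*(1/17689) = -288672 + 440896/17689 = -5105878112/17689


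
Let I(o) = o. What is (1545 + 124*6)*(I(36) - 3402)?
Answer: -7704774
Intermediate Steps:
(1545 + 124*6)*(I(36) - 3402) = (1545 + 124*6)*(36 - 3402) = (1545 + 744)*(-3366) = 2289*(-3366) = -7704774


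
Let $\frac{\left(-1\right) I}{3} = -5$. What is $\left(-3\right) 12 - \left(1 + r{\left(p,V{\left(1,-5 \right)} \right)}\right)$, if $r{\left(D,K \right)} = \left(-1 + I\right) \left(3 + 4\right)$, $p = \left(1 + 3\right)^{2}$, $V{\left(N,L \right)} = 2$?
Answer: $-135$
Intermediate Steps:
$I = 15$ ($I = \left(-3\right) \left(-5\right) = 15$)
$p = 16$ ($p = 4^{2} = 16$)
$r{\left(D,K \right)} = 98$ ($r{\left(D,K \right)} = \left(-1 + 15\right) \left(3 + 4\right) = 14 \cdot 7 = 98$)
$\left(-3\right) 12 - \left(1 + r{\left(p,V{\left(1,-5 \right)} \right)}\right) = \left(-3\right) 12 - 99 = -36 - 99 = -135$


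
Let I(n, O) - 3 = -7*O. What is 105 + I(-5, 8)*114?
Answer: -5937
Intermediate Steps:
I(n, O) = 3 - 7*O
105 + I(-5, 8)*114 = 105 + (3 - 7*8)*114 = 105 + (3 - 56)*114 = 105 - 53*114 = 105 - 6042 = -5937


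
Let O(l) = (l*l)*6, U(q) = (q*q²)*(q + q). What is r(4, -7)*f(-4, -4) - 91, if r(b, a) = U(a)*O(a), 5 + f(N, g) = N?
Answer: -12706183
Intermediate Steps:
U(q) = 2*q⁴ (U(q) = q³*(2*q) = 2*q⁴)
O(l) = 6*l² (O(l) = l²*6 = 6*l²)
f(N, g) = -5 + N
r(b, a) = 12*a⁶ (r(b, a) = (2*a⁴)*(6*a²) = 12*a⁶)
r(4, -7)*f(-4, -4) - 91 = (12*(-7)⁶)*(-5 - 4) - 91 = (12*117649)*(-9) - 91 = 1411788*(-9) - 91 = -12706092 - 91 = -12706183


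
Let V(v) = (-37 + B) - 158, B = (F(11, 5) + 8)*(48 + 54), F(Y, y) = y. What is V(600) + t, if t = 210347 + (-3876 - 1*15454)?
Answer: 192148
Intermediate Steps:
t = 191017 (t = 210347 + (-3876 - 15454) = 210347 - 19330 = 191017)
B = 1326 (B = (5 + 8)*(48 + 54) = 13*102 = 1326)
V(v) = 1131 (V(v) = (-37 + 1326) - 158 = 1289 - 158 = 1131)
V(600) + t = 1131 + 191017 = 192148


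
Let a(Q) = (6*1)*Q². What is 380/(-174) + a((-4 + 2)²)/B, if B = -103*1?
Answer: -27922/8961 ≈ -3.1159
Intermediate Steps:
B = -103
a(Q) = 6*Q²
380/(-174) + a((-4 + 2)²)/B = 380/(-174) + (6*((-4 + 2)²)²)/(-103) = 380*(-1/174) + (6*((-2)²)²)*(-1/103) = -190/87 + (6*4²)*(-1/103) = -190/87 + (6*16)*(-1/103) = -190/87 + 96*(-1/103) = -190/87 - 96/103 = -27922/8961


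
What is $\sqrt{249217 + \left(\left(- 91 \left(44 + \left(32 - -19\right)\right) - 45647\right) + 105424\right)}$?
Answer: $\sqrt{300349} \approx 548.04$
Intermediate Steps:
$\sqrt{249217 + \left(\left(- 91 \left(44 + \left(32 - -19\right)\right) - 45647\right) + 105424\right)} = \sqrt{249217 + \left(\left(- 91 \left(44 + \left(32 + 19\right)\right) - 45647\right) + 105424\right)} = \sqrt{249217 + \left(\left(- 91 \left(44 + 51\right) - 45647\right) + 105424\right)} = \sqrt{249217 + \left(\left(\left(-91\right) 95 - 45647\right) + 105424\right)} = \sqrt{249217 + \left(\left(-8645 - 45647\right) + 105424\right)} = \sqrt{249217 + \left(-54292 + 105424\right)} = \sqrt{249217 + 51132} = \sqrt{300349}$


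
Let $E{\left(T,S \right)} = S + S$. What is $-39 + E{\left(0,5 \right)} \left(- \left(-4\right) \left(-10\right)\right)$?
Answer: $-439$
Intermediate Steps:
$E{\left(T,S \right)} = 2 S$
$-39 + E{\left(0,5 \right)} \left(- \left(-4\right) \left(-10\right)\right) = -39 + 2 \cdot 5 \left(- \left(-4\right) \left(-10\right)\right) = -39 + 10 \left(\left(-1\right) 40\right) = -39 + 10 \left(-40\right) = -39 - 400 = -439$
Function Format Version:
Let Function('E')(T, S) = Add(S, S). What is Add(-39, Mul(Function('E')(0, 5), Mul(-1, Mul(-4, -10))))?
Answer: -439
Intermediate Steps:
Function('E')(T, S) = Mul(2, S)
Add(-39, Mul(Function('E')(0, 5), Mul(-1, Mul(-4, -10)))) = Add(-39, Mul(Mul(2, 5), Mul(-1, Mul(-4, -10)))) = Add(-39, Mul(10, Mul(-1, 40))) = Add(-39, Mul(10, -40)) = Add(-39, -400) = -439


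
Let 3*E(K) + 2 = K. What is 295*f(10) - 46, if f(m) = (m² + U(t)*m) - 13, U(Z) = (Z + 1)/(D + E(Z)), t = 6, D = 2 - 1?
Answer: 34469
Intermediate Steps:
D = 1
E(K) = -⅔ + K/3
U(Z) = (1 + Z)/(⅓ + Z/3) (U(Z) = (Z + 1)/(1 + (-⅔ + Z/3)) = (1 + Z)/(⅓ + Z/3))
f(m) = -13 + m² + 3*m (f(m) = (m² + 3*m) - 13 = -13 + m² + 3*m)
295*f(10) - 46 = 295*(-13 + 10² + 3*10) - 46 = 295*(-13 + 100 + 30) - 46 = 295*117 - 46 = 34515 - 46 = 34469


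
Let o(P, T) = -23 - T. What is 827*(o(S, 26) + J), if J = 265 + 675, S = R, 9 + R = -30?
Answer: 736857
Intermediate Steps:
R = -39 (R = -9 - 30 = -39)
S = -39
J = 940
827*(o(S, 26) + J) = 827*((-23 - 1*26) + 940) = 827*((-23 - 26) + 940) = 827*(-49 + 940) = 827*891 = 736857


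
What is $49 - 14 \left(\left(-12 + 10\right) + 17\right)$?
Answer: $-161$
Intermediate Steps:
$49 - 14 \left(\left(-12 + 10\right) + 17\right) = 49 - 14 \left(-2 + 17\right) = 49 - 210 = -161$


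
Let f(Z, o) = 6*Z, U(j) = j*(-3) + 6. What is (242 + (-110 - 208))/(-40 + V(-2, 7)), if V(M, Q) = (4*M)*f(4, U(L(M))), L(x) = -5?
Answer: 19/58 ≈ 0.32759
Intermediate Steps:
U(j) = 6 - 3*j (U(j) = -3*j + 6 = 6 - 3*j)
V(M, Q) = 96*M (V(M, Q) = (4*M)*(6*4) = (4*M)*24 = 96*M)
(242 + (-110 - 208))/(-40 + V(-2, 7)) = (242 + (-110 - 208))/(-40 + 96*(-2)) = (242 - 318)/(-40 - 192) = -76/(-232) = -76*(-1/232) = 19/58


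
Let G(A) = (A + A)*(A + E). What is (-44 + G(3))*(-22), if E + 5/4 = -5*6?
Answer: 4697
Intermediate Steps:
E = -125/4 (E = -5/4 - 5*6 = -5/4 - 30 = -125/4 ≈ -31.250)
G(A) = 2*A*(-125/4 + A) (G(A) = (A + A)*(A - 125/4) = (2*A)*(-125/4 + A) = 2*A*(-125/4 + A))
(-44 + G(3))*(-22) = (-44 + (½)*3*(-125 + 4*3))*(-22) = (-44 + (½)*3*(-125 + 12))*(-22) = (-44 + (½)*3*(-113))*(-22) = (-44 - 339/2)*(-22) = -427/2*(-22) = 4697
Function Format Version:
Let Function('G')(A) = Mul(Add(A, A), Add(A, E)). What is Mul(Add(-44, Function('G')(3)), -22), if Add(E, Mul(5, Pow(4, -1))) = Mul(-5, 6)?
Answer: 4697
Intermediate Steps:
E = Rational(-125, 4) (E = Add(Rational(-5, 4), Mul(-5, 6)) = Add(Rational(-5, 4), -30) = Rational(-125, 4) ≈ -31.250)
Function('G')(A) = Mul(2, A, Add(Rational(-125, 4), A)) (Function('G')(A) = Mul(Add(A, A), Add(A, Rational(-125, 4))) = Mul(Mul(2, A), Add(Rational(-125, 4), A)) = Mul(2, A, Add(Rational(-125, 4), A)))
Mul(Add(-44, Function('G')(3)), -22) = Mul(Add(-44, Mul(Rational(1, 2), 3, Add(-125, Mul(4, 3)))), -22) = Mul(Add(-44, Mul(Rational(1, 2), 3, Add(-125, 12))), -22) = Mul(Add(-44, Mul(Rational(1, 2), 3, -113)), -22) = Mul(Add(-44, Rational(-339, 2)), -22) = Mul(Rational(-427, 2), -22) = 4697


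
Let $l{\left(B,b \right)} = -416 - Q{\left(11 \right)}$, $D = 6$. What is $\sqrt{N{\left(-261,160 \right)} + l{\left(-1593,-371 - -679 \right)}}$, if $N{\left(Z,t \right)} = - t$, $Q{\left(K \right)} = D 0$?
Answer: $24 i \approx 24.0 i$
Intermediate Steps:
$Q{\left(K \right)} = 0$ ($Q{\left(K \right)} = 6 \cdot 0 = 0$)
$l{\left(B,b \right)} = -416$ ($l{\left(B,b \right)} = -416 - 0 = -416 + 0 = -416$)
$\sqrt{N{\left(-261,160 \right)} + l{\left(-1593,-371 - -679 \right)}} = \sqrt{\left(-1\right) 160 - 416} = \sqrt{-160 - 416} = \sqrt{-576} = 24 i$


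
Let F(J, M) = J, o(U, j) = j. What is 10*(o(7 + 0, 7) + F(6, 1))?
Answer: 130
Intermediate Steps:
10*(o(7 + 0, 7) + F(6, 1)) = 10*(7 + 6) = 10*13 = 130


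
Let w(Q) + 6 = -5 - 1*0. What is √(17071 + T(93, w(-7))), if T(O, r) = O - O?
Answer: √17071 ≈ 130.66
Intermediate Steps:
w(Q) = -11 (w(Q) = -6 + (-5 - 1*0) = -6 + (-5 + 0) = -6 - 5 = -11)
T(O, r) = 0
√(17071 + T(93, w(-7))) = √(17071 + 0) = √17071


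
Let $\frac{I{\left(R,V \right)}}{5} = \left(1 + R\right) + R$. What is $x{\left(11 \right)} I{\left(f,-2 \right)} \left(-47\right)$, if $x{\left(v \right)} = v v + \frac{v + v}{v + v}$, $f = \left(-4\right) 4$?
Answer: $888770$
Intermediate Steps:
$f = -16$
$x{\left(v \right)} = 1 + v^{2}$ ($x{\left(v \right)} = v^{2} + \frac{2 v}{2 v} = v^{2} + 2 v \frac{1}{2 v} = v^{2} + 1 = 1 + v^{2}$)
$I{\left(R,V \right)} = 5 + 10 R$ ($I{\left(R,V \right)} = 5 \left(\left(1 + R\right) + R\right) = 5 \left(1 + 2 R\right) = 5 + 10 R$)
$x{\left(11 \right)} I{\left(f,-2 \right)} \left(-47\right) = \left(1 + 11^{2}\right) \left(5 + 10 \left(-16\right)\right) \left(-47\right) = \left(1 + 121\right) \left(5 - 160\right) \left(-47\right) = 122 \left(-155\right) \left(-47\right) = \left(-18910\right) \left(-47\right) = 888770$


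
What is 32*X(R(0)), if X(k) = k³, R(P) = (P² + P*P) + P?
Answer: 0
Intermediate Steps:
R(P) = P + 2*P² (R(P) = (P² + P²) + P = 2*P² + P = P + 2*P²)
32*X(R(0)) = 32*(0*(1 + 2*0))³ = 32*(0*(1 + 0))³ = 32*(0*1)³ = 32*0³ = 32*0 = 0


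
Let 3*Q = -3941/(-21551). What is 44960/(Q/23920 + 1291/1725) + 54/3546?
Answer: 22829229044218633/380017375567 ≈ 60074.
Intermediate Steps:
Q = 3941/64653 (Q = (-3941/(-21551))/3 = (-3941*(-1/21551))/3 = (⅓)*(3941/21551) = 3941/64653 ≈ 0.060956)
44960/(Q/23920 + 1291/1725) + 54/3546 = 44960/((3941/64653)/23920 + 1291/1725) + 54/3546 = 44960/((3941/64653)*(1/23920) + 1291*(1/1725)) + 54*(1/3546) = 44960/(3941/1546499760 + 1291/1725) + 3/197 = 44960/(1929022211/2577499600) + 3/197 = 44960*(2577499600/1929022211) + 3/197 = 115884382016000/1929022211 + 3/197 = 22829229044218633/380017375567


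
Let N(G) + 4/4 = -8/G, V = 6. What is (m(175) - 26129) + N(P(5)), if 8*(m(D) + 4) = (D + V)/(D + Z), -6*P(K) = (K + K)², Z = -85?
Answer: -94079767/3600 ≈ -26133.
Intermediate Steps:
P(K) = -2*K²/3 (P(K) = -(K + K)²/6 = -4*K²/6 = -2*K²/3)
m(D) = -4 + (6 + D)/(8*(-85 + D)) (m(D) = -4 + ((D + 6)/(D - 85))/8 = -4 + ((6 + D)/(-85 + D))/8 = -4 + (6 + D)/(8*(-85 + D)))
N(G) = -1 - 8/G
(m(175) - 26129) + N(P(5)) = ((2726 - 31*175)/(8*(-85 + 175)) - 26129) + (-8 - (-2)*5²/3)/((-⅔*5²)) = ((⅛)*(2726 - 5425)/90 - 26129) + (-8 - (-2)*25/3)/((-⅔*25)) = ((⅛)*(1/90)*(-2699) - 26129) + (-8 - 1*(-50/3))/(-50/3) = (-2699/720 - 26129) - 3*(-8 + 50/3)/50 = -18815579/720 - 3/50*26/3 = -18815579/720 - 13/25 = -94079767/3600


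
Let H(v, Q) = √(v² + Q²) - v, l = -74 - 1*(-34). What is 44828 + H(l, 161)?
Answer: 44868 + √27521 ≈ 45034.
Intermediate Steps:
l = -40 (l = -74 + 34 = -40)
H(v, Q) = √(Q² + v²) - v
44828 + H(l, 161) = 44828 + (√(161² + (-40)²) - 1*(-40)) = 44828 + (√(25921 + 1600) + 40) = 44828 + (√27521 + 40) = 44828 + (40 + √27521) = 44868 + √27521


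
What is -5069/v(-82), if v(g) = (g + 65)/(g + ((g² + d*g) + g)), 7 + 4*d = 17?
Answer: 32213495/17 ≈ 1.8949e+6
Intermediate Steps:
d = 5/2 (d = -7/4 + (¼)*17 = -7/4 + 17/4 = 5/2 ≈ 2.5000)
v(g) = (65 + g)/(g² + 9*g/2) (v(g) = (g + 65)/(g + ((g² + 5*g/2) + g)) = (65 + g)/(g + (g² + 7*g/2)) = (65 + g)/(g² + 9*g/2))
-5069/v(-82) = -5069*(-41*(9 + 2*(-82))/(65 - 82)) = -5069/(2*(-1/82)*(-17)/(9 - 164)) = -5069/(2*(-1/82)*(-17)/(-155)) = -5069/(2*(-1/82)*(-1/155)*(-17)) = -5069/(-17/6355) = -5069*(-6355/17) = 32213495/17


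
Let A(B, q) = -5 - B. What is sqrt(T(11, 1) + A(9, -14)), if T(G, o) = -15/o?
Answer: I*sqrt(29) ≈ 5.3852*I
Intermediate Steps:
sqrt(T(11, 1) + A(9, -14)) = sqrt(-15/1 + (-5 - 1*9)) = sqrt(-15*1 + (-5 - 9)) = sqrt(-15 - 14) = sqrt(-29) = I*sqrt(29)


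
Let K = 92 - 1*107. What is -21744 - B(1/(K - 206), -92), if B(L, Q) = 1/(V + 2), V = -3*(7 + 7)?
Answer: -869759/40 ≈ -21744.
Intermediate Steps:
K = -15 (K = 92 - 107 = -15)
V = -42 (V = -3*14 = -42)
B(L, Q) = -1/40 (B(L, Q) = 1/(-42 + 2) = 1/(-40) = -1/40)
-21744 - B(1/(K - 206), -92) = -21744 - 1*(-1/40) = -21744 + 1/40 = -869759/40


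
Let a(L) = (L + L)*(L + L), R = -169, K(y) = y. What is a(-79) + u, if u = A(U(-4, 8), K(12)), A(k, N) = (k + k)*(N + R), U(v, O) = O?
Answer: 22452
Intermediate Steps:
A(k, N) = 2*k*(-169 + N) (A(k, N) = (k + k)*(N - 169) = (2*k)*(-169 + N) = 2*k*(-169 + N))
a(L) = 4*L**2 (a(L) = (2*L)*(2*L) = 4*L**2)
u = -2512 (u = 2*8*(-169 + 12) = 2*8*(-157) = -2512)
a(-79) + u = 4*(-79)**2 - 2512 = 4*6241 - 2512 = 24964 - 2512 = 22452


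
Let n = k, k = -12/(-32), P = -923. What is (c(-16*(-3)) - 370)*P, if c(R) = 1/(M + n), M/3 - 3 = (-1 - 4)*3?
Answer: 97337734/285 ≈ 3.4154e+5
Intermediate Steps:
k = 3/8 (k = -12*(-1/32) = 3/8 ≈ 0.37500)
M = -36 (M = 9 + 3*((-1 - 4)*3) = 9 + 3*(-5*3) = 9 + 3*(-15) = 9 - 45 = -36)
n = 3/8 ≈ 0.37500
c(R) = -8/285 (c(R) = 1/(-36 + 3/8) = 1/(-285/8) = -8/285)
(c(-16*(-3)) - 370)*P = (-8/285 - 370)*(-923) = -105458/285*(-923) = 97337734/285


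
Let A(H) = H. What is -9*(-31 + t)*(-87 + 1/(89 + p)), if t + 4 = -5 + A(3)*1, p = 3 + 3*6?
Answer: -3186477/110 ≈ -28968.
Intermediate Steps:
p = 21 (p = 3 + 18 = 21)
t = -6 (t = -4 + (-5 + 3*1) = -4 + (-5 + 3) = -4 - 2 = -6)
-9*(-31 + t)*(-87 + 1/(89 + p)) = -9*(-31 - 6)*(-87 + 1/(89 + 21)) = -(-333)*(-87 + 1/110) = -(-333)*(-9569)/110 = -9*354053/110 = -3186477/110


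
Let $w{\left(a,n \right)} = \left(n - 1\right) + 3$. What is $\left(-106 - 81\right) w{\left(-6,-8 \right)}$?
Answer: $1122$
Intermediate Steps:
$w{\left(a,n \right)} = 2 + n$ ($w{\left(a,n \right)} = \left(-1 + n\right) + 3 = 2 + n$)
$\left(-106 - 81\right) w{\left(-6,-8 \right)} = \left(-106 - 81\right) \left(2 - 8\right) = \left(-187\right) \left(-6\right) = 1122$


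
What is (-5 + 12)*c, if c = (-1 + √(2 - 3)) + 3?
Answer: 14 + 7*I ≈ 14.0 + 7.0*I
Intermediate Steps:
c = 2 + I (c = (-1 + √(-1)) + 3 = (-1 + I) + 3 = 2 + I ≈ 2.0 + 1.0*I)
(-5 + 12)*c = (-5 + 12)*(2 + I) = 7*(2 + I) = 14 + 7*I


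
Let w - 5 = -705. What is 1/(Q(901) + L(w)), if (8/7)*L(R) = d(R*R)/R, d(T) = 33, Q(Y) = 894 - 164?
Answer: 800/583967 ≈ 0.0013699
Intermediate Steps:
Q(Y) = 730
w = -700 (w = 5 - 705 = -700)
L(R) = 231/(8*R) (L(R) = 7*(33/R)/8 = 231/(8*R))
1/(Q(901) + L(w)) = 1/(730 + (231/8)/(-700)) = 1/(730 + (231/8)*(-1/700)) = 1/(730 - 33/800) = 1/(583967/800) = 800/583967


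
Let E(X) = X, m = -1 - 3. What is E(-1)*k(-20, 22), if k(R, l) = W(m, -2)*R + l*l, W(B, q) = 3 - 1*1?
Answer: -444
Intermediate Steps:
m = -4
W(B, q) = 2 (W(B, q) = 3 - 1 = 2)
k(R, l) = l² + 2*R (k(R, l) = 2*R + l*l = 2*R + l² = l² + 2*R)
E(-1)*k(-20, 22) = -(22² + 2*(-20)) = -(484 - 40) = -1*444 = -444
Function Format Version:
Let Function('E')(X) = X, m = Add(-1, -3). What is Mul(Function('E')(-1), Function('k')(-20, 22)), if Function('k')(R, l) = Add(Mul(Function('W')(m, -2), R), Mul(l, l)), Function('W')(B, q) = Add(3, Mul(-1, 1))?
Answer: -444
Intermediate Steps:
m = -4
Function('W')(B, q) = 2 (Function('W')(B, q) = Add(3, -1) = 2)
Function('k')(R, l) = Add(Pow(l, 2), Mul(2, R)) (Function('k')(R, l) = Add(Mul(2, R), Mul(l, l)) = Add(Mul(2, R), Pow(l, 2)) = Add(Pow(l, 2), Mul(2, R)))
Mul(Function('E')(-1), Function('k')(-20, 22)) = Mul(-1, Add(Pow(22, 2), Mul(2, -20))) = Mul(-1, Add(484, -40)) = Mul(-1, 444) = -444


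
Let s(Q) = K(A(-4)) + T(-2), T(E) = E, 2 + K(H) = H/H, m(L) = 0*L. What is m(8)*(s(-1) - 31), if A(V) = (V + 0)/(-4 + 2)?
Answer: 0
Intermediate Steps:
m(L) = 0
A(V) = -V/2 (A(V) = V/(-2) = V*(-1/2) = -V/2)
K(H) = -1 (K(H) = -2 + H/H = -2 + 1 = -1)
s(Q) = -3 (s(Q) = -1 - 2 = -3)
m(8)*(s(-1) - 31) = 0*(-3 - 31) = 0*(-34) = 0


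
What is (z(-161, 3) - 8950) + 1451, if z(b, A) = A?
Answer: -7496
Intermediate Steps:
(z(-161, 3) - 8950) + 1451 = (3 - 8950) + 1451 = -8947 + 1451 = -7496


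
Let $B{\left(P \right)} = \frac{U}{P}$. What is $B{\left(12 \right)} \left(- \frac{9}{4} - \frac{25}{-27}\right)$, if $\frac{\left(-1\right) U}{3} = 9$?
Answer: $\frac{143}{48} \approx 2.9792$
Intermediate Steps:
$U = -27$ ($U = \left(-3\right) 9 = -27$)
$B{\left(P \right)} = - \frac{27}{P}$
$B{\left(12 \right)} \left(- \frac{9}{4} - \frac{25}{-27}\right) = - \frac{27}{12} \left(- \frac{9}{4} - \frac{25}{-27}\right) = \left(-27\right) \frac{1}{12} \left(\left(-9\right) \frac{1}{4} - - \frac{25}{27}\right) = - \frac{9 \left(- \frac{9}{4} + \frac{25}{27}\right)}{4} = \left(- \frac{9}{4}\right) \left(- \frac{143}{108}\right) = \frac{143}{48}$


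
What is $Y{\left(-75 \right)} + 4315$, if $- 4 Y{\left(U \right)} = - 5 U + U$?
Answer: $4240$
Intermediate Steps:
$Y{\left(U \right)} = U$ ($Y{\left(U \right)} = - \frac{- 5 U + U}{4} = - \frac{\left(-4\right) U}{4} = U$)
$Y{\left(-75 \right)} + 4315 = -75 + 4315 = 4240$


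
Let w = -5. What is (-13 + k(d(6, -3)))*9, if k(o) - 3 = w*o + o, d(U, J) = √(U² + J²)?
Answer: -90 - 108*√5 ≈ -331.50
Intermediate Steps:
d(U, J) = √(J² + U²)
k(o) = 3 - 4*o (k(o) = 3 + (-5*o + o) = 3 - 4*o)
(-13 + k(d(6, -3)))*9 = (-13 + (3 - 4*√((-3)² + 6²)))*9 = (-13 + (3 - 4*√(9 + 36)))*9 = (-13 + (3 - 12*√5))*9 = (-10 - 12*√5)*9 = -90 - 108*√5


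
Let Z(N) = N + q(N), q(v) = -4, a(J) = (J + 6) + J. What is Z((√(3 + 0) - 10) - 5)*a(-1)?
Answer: -76 + 4*√3 ≈ -69.072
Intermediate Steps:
a(J) = 6 + 2*J (a(J) = (6 + J) + J = 6 + 2*J)
Z(N) = -4 + N (Z(N) = N - 4 = -4 + N)
Z((√(3 + 0) - 10) - 5)*a(-1) = (-4 + ((√(3 + 0) - 10) - 5))*(6 + 2*(-1)) = (-4 + ((√3 - 10) - 5))*(6 - 2) = (-4 + ((-10 + √3) - 5))*4 = (-4 + (-15 + √3))*4 = (-19 + √3)*4 = -76 + 4*√3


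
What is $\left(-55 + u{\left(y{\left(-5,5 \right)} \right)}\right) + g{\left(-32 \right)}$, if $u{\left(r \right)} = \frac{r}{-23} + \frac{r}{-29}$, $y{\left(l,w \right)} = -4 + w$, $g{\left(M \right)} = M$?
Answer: $- \frac{58081}{667} \approx -87.078$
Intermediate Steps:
$u{\left(r \right)} = - \frac{52 r}{667}$ ($u{\left(r \right)} = r \left(- \frac{1}{23}\right) + r \left(- \frac{1}{29}\right) = - \frac{r}{23} - \frac{r}{29} = - \frac{52 r}{667}$)
$\left(-55 + u{\left(y{\left(-5,5 \right)} \right)}\right) + g{\left(-32 \right)} = \left(-55 - \frac{52 \left(-4 + 5\right)}{667}\right) - 32 = \left(-55 - \frac{52}{667}\right) - 32 = - \frac{36737}{667} - 32 = - \frac{58081}{667}$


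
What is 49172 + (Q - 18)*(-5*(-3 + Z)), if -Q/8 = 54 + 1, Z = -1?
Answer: 40012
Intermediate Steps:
Q = -440 (Q = -8*(54 + 1) = -8*55 = -440)
49172 + (Q - 18)*(-5*(-3 + Z)) = 49172 + (-440 - 18)*(-5*(-3 - 1)) = 49172 - (-2290)*(-4) = 49172 - 458*20 = 49172 - 9160 = 40012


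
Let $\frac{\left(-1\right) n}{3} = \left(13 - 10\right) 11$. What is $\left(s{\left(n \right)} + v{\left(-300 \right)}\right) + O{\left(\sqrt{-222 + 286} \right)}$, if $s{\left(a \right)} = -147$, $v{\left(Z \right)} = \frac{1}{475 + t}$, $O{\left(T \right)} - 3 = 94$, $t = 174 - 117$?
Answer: $- \frac{26599}{532} \approx -49.998$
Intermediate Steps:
$t = 57$
$O{\left(T \right)} = 97$ ($O{\left(T \right)} = 3 + 94 = 97$)
$v{\left(Z \right)} = \frac{1}{532}$ ($v{\left(Z \right)} = \frac{1}{475 + 57} = \frac{1}{532}$)
$n = -99$ ($n = - 3 \left(13 - 10\right) 11 = - 3 \cdot 3 \cdot 11 = \left(-3\right) 33 = -99$)
$\left(s{\left(n \right)} + v{\left(-300 \right)}\right) + O{\left(\sqrt{-222 + 286} \right)} = \left(-147 + \frac{1}{532}\right) + 97 = - \frac{78203}{532} + 97 = - \frac{26599}{532}$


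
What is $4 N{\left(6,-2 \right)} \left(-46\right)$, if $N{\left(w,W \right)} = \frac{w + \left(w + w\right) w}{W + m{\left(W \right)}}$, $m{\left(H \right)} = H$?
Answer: $3588$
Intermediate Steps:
$N{\left(w,W \right)} = \frac{w + 2 w^{2}}{2 W}$ ($N{\left(w,W \right)} = \frac{w + \left(w + w\right) w}{W + W} = \frac{w + 2 w w}{2 W} = \left(w + 2 w^{2}\right) \frac{1}{2 W} = \frac{w + 2 w^{2}}{2 W}$)
$4 N{\left(6,-2 \right)} \left(-46\right) = 4 \cdot \frac{1}{2} \cdot 6 \frac{1}{-2} \left(1 + 2 \cdot 6\right) \left(-46\right) = 4 \cdot \frac{1}{2} \cdot 6 \left(- \frac{1}{2}\right) \left(1 + 12\right) \left(-46\right) = 4 \cdot \frac{1}{2} \cdot 6 \left(- \frac{1}{2}\right) 13 \left(-46\right) = 4 \left(- \frac{39}{2}\right) \left(-46\right) = \left(-78\right) \left(-46\right) = 3588$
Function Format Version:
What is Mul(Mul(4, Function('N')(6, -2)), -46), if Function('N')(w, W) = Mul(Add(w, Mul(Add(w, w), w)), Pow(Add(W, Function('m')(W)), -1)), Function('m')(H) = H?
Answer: 3588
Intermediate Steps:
Function('N')(w, W) = Mul(Rational(1, 2), Pow(W, -1), Add(w, Mul(2, Pow(w, 2)))) (Function('N')(w, W) = Mul(Add(w, Mul(Add(w, w), w)), Pow(Add(W, W), -1)) = Mul(Add(w, Mul(Mul(2, w), w)), Pow(Mul(2, W), -1)) = Mul(Add(w, Mul(2, Pow(w, 2))), Mul(Rational(1, 2), Pow(W, -1))) = Mul(Rational(1, 2), Pow(W, -1), Add(w, Mul(2, Pow(w, 2)))))
Mul(Mul(4, Function('N')(6, -2)), -46) = Mul(Mul(4, Mul(Rational(1, 2), 6, Pow(-2, -1), Add(1, Mul(2, 6)))), -46) = Mul(Mul(4, Mul(Rational(1, 2), 6, Rational(-1, 2), Add(1, 12))), -46) = Mul(Mul(4, Mul(Rational(1, 2), 6, Rational(-1, 2), 13)), -46) = Mul(Mul(4, Rational(-39, 2)), -46) = Mul(-78, -46) = 3588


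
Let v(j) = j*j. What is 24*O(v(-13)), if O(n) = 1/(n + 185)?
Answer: 4/59 ≈ 0.067797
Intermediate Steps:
v(j) = j**2
O(n) = 1/(185 + n)
24*O(v(-13)) = 24/(185 + (-13)**2) = 24/(185 + 169) = 24/354 = 24*(1/354) = 4/59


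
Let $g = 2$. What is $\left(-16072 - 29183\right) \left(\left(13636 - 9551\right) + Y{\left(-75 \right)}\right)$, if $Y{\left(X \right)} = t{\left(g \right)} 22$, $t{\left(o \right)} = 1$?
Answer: $-185862285$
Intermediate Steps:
$Y{\left(X \right)} = 22$ ($Y{\left(X \right)} = 1 \cdot 22 = 22$)
$\left(-16072 - 29183\right) \left(\left(13636 - 9551\right) + Y{\left(-75 \right)}\right) = \left(-16072 - 29183\right) \left(\left(13636 - 9551\right) + 22\right) = - 45255 \left(\left(13636 - 9551\right) + 22\right) = - 45255 \left(4085 + 22\right) = \left(-45255\right) 4107 = -185862285$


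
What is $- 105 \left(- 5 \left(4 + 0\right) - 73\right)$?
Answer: $9765$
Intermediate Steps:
$- 105 \left(- 5 \left(4 + 0\right) - 73\right) = - 105 \left(\left(-5\right) 4 - 73\right) = - 105 \left(-20 - 73\right) = \left(-105\right) \left(-93\right) = 9765$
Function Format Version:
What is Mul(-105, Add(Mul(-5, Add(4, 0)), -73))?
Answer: 9765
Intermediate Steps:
Mul(-105, Add(Mul(-5, Add(4, 0)), -73)) = Mul(-105, Add(Mul(-5, 4), -73)) = Mul(-105, Add(-20, -73)) = Mul(-105, -93) = 9765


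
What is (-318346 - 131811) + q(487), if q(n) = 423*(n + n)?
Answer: -38155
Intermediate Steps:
q(n) = 846*n (q(n) = 423*(2*n) = 846*n)
(-318346 - 131811) + q(487) = (-318346 - 131811) + 846*487 = -450157 + 412002 = -38155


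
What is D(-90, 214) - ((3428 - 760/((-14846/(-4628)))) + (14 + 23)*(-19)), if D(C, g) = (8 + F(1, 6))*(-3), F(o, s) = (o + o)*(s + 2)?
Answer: -1461807/571 ≈ -2560.1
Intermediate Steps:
F(o, s) = 2*o*(2 + s) (F(o, s) = (2*o)*(2 + s) = 2*o*(2 + s))
D(C, g) = -72 (D(C, g) = (8 + 2*1*(2 + 6))*(-3) = (8 + 2*1*8)*(-3) = (8 + 16)*(-3) = 24*(-3) = -72)
D(-90, 214) - ((3428 - 760/((-14846/(-4628)))) + (14 + 23)*(-19)) = -72 - ((3428 - 760/((-14846/(-4628)))) + (14 + 23)*(-19)) = -72 - ((3428 - 760/((-14846*(-1/4628)))) + 37*(-19)) = -72 - ((3428 - 760/571/178) - 703) = -72 - ((3428 - 760*178/571) - 703) = -72 - ((3428 - 135280/571) - 703) = -72 - (1822108/571 - 703) = -72 - 1*1420695/571 = -72 - 1420695/571 = -1461807/571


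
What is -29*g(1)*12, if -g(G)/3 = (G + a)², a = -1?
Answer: 0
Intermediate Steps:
g(G) = -3*(-1 + G)² (g(G) = -3*(G - 1)² = -3*(-1 + G)²)
-29*g(1)*12 = -(-87)*(-1 + 1)²*12 = -(-87)*0²*12 = -(-87)*0*12 = -29*0*12 = 0*12 = 0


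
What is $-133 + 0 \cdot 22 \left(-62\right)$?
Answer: $-133$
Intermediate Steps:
$-133 + 0 \cdot 22 \left(-62\right) = -133 + 0 \left(-62\right) = -133 + 0 = -133$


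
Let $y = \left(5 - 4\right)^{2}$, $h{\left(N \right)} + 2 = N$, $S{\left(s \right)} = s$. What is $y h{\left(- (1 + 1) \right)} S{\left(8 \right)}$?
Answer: $-32$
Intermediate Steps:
$h{\left(N \right)} = -2 + N$
$y = 1$ ($y = 1^{2} = 1$)
$y h{\left(- (1 + 1) \right)} S{\left(8 \right)} = 1 \left(-2 - \left(1 + 1\right)\right) 8 = 1 \left(-2 - 2\right) 8 = 1 \left(-4\right) 8 = \left(-4\right) 8 = -32$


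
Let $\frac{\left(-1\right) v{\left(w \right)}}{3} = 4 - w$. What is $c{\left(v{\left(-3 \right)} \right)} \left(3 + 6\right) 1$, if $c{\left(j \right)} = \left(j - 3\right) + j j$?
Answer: $3753$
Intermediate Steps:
$v{\left(w \right)} = -12 + 3 w$ ($v{\left(w \right)} = - 3 \left(4 - w\right) = -12 + 3 w$)
$c{\left(j \right)} = -3 + j + j^{2}$ ($c{\left(j \right)} = \left(j - 3\right) + j^{2} = \left(-3 + j\right) + j^{2} = -3 + j + j^{2}$)
$c{\left(v{\left(-3 \right)} \right)} \left(3 + 6\right) 1 = \left(-3 + \left(-12 + 3 \left(-3\right)\right) + \left(-12 + 3 \left(-3\right)\right)^{2}\right) \left(3 + 6\right) 1 = \left(-3 - 21 + \left(-12 - 9\right)^{2}\right) 9 \cdot 1 = \left(-3 - 21 + \left(-21\right)^{2}\right) 9 = \left(-3 - 21 + 441\right) 9 = 417 \cdot 9 = 3753$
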